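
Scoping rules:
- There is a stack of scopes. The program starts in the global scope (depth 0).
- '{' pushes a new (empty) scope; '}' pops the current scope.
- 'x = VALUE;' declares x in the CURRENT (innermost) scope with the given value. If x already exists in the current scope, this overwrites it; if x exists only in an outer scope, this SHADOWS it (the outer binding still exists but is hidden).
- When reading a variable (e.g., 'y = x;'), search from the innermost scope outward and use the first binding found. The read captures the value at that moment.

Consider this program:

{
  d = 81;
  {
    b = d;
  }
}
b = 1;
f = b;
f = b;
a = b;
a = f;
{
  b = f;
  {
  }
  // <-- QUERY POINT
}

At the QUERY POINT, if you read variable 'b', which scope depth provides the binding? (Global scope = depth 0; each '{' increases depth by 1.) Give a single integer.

Answer: 1

Derivation:
Step 1: enter scope (depth=1)
Step 2: declare d=81 at depth 1
Step 3: enter scope (depth=2)
Step 4: declare b=(read d)=81 at depth 2
Step 5: exit scope (depth=1)
Step 6: exit scope (depth=0)
Step 7: declare b=1 at depth 0
Step 8: declare f=(read b)=1 at depth 0
Step 9: declare f=(read b)=1 at depth 0
Step 10: declare a=(read b)=1 at depth 0
Step 11: declare a=(read f)=1 at depth 0
Step 12: enter scope (depth=1)
Step 13: declare b=(read f)=1 at depth 1
Step 14: enter scope (depth=2)
Step 15: exit scope (depth=1)
Visible at query point: a=1 b=1 f=1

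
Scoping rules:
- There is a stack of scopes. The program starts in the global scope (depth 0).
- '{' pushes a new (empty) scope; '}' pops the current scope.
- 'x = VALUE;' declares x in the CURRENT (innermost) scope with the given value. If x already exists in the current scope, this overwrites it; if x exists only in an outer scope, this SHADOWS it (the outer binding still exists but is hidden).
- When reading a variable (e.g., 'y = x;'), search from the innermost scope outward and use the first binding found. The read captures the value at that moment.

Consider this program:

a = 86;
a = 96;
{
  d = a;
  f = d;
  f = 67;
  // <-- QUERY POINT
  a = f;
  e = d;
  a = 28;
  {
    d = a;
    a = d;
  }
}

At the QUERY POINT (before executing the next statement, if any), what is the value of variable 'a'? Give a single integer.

Answer: 96

Derivation:
Step 1: declare a=86 at depth 0
Step 2: declare a=96 at depth 0
Step 3: enter scope (depth=1)
Step 4: declare d=(read a)=96 at depth 1
Step 5: declare f=(read d)=96 at depth 1
Step 6: declare f=67 at depth 1
Visible at query point: a=96 d=96 f=67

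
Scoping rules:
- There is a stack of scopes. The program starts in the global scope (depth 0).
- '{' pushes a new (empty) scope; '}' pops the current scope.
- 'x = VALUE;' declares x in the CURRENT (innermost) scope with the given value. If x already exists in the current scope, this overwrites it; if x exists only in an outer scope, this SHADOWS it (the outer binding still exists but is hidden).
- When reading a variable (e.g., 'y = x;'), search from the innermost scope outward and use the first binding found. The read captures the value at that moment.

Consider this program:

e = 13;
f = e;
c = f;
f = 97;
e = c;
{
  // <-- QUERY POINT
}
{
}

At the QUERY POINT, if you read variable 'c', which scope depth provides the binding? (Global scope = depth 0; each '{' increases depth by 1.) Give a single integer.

Answer: 0

Derivation:
Step 1: declare e=13 at depth 0
Step 2: declare f=(read e)=13 at depth 0
Step 3: declare c=(read f)=13 at depth 0
Step 4: declare f=97 at depth 0
Step 5: declare e=(read c)=13 at depth 0
Step 6: enter scope (depth=1)
Visible at query point: c=13 e=13 f=97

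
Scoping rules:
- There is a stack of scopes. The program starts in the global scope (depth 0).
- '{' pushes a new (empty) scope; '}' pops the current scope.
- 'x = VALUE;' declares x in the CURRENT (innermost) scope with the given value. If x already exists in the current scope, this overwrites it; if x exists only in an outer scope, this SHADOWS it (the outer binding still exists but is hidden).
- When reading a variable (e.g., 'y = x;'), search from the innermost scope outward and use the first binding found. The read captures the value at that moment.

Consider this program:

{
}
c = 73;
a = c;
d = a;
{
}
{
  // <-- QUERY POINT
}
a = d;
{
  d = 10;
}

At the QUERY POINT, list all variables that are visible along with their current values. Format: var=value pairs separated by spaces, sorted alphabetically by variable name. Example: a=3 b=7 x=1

Answer: a=73 c=73 d=73

Derivation:
Step 1: enter scope (depth=1)
Step 2: exit scope (depth=0)
Step 3: declare c=73 at depth 0
Step 4: declare a=(read c)=73 at depth 0
Step 5: declare d=(read a)=73 at depth 0
Step 6: enter scope (depth=1)
Step 7: exit scope (depth=0)
Step 8: enter scope (depth=1)
Visible at query point: a=73 c=73 d=73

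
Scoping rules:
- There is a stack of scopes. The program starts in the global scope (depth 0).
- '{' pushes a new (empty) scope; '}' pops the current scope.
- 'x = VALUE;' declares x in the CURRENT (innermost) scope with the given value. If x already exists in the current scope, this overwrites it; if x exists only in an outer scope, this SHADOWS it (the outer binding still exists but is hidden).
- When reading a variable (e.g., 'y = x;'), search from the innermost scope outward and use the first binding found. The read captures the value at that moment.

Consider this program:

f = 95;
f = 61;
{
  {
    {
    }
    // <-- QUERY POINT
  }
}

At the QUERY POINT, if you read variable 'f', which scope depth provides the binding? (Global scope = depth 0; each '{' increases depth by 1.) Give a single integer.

Answer: 0

Derivation:
Step 1: declare f=95 at depth 0
Step 2: declare f=61 at depth 0
Step 3: enter scope (depth=1)
Step 4: enter scope (depth=2)
Step 5: enter scope (depth=3)
Step 6: exit scope (depth=2)
Visible at query point: f=61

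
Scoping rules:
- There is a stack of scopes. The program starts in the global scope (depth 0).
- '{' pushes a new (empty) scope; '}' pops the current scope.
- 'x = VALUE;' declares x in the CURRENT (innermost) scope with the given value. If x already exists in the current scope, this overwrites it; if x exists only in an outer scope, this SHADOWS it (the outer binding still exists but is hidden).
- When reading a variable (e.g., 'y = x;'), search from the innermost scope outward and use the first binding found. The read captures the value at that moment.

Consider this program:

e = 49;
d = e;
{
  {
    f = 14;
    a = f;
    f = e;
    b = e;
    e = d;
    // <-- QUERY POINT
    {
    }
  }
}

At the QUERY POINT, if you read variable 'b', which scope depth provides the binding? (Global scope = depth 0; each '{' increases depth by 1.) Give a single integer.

Answer: 2

Derivation:
Step 1: declare e=49 at depth 0
Step 2: declare d=(read e)=49 at depth 0
Step 3: enter scope (depth=1)
Step 4: enter scope (depth=2)
Step 5: declare f=14 at depth 2
Step 6: declare a=(read f)=14 at depth 2
Step 7: declare f=(read e)=49 at depth 2
Step 8: declare b=(read e)=49 at depth 2
Step 9: declare e=(read d)=49 at depth 2
Visible at query point: a=14 b=49 d=49 e=49 f=49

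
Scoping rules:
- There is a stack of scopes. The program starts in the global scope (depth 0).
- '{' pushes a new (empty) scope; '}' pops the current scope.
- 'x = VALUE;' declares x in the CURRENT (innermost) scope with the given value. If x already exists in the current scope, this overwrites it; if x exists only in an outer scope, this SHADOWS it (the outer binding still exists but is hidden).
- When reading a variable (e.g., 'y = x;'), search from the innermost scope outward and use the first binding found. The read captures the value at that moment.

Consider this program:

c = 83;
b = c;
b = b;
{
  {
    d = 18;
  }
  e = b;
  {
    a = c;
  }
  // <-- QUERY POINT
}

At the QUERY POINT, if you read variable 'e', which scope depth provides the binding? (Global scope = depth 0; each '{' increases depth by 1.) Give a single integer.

Answer: 1

Derivation:
Step 1: declare c=83 at depth 0
Step 2: declare b=(read c)=83 at depth 0
Step 3: declare b=(read b)=83 at depth 0
Step 4: enter scope (depth=1)
Step 5: enter scope (depth=2)
Step 6: declare d=18 at depth 2
Step 7: exit scope (depth=1)
Step 8: declare e=(read b)=83 at depth 1
Step 9: enter scope (depth=2)
Step 10: declare a=(read c)=83 at depth 2
Step 11: exit scope (depth=1)
Visible at query point: b=83 c=83 e=83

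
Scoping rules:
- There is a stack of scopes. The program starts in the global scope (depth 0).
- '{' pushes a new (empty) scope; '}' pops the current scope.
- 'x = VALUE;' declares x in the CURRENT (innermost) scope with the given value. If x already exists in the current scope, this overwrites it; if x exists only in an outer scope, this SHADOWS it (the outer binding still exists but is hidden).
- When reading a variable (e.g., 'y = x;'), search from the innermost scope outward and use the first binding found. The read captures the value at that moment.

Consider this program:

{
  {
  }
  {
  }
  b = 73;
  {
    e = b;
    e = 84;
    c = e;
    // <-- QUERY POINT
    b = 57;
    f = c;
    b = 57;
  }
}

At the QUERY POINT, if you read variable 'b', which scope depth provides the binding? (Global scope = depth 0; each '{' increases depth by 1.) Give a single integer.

Answer: 1

Derivation:
Step 1: enter scope (depth=1)
Step 2: enter scope (depth=2)
Step 3: exit scope (depth=1)
Step 4: enter scope (depth=2)
Step 5: exit scope (depth=1)
Step 6: declare b=73 at depth 1
Step 7: enter scope (depth=2)
Step 8: declare e=(read b)=73 at depth 2
Step 9: declare e=84 at depth 2
Step 10: declare c=(read e)=84 at depth 2
Visible at query point: b=73 c=84 e=84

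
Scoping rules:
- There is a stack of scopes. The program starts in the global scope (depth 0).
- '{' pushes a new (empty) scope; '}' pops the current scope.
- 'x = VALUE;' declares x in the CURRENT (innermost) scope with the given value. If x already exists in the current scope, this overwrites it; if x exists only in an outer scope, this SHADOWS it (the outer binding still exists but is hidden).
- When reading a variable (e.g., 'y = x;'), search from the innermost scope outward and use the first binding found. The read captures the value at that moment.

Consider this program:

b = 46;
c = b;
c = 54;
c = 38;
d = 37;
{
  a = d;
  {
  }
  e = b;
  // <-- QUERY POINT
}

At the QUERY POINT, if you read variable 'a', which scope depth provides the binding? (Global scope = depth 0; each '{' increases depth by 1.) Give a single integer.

Answer: 1

Derivation:
Step 1: declare b=46 at depth 0
Step 2: declare c=(read b)=46 at depth 0
Step 3: declare c=54 at depth 0
Step 4: declare c=38 at depth 0
Step 5: declare d=37 at depth 0
Step 6: enter scope (depth=1)
Step 7: declare a=(read d)=37 at depth 1
Step 8: enter scope (depth=2)
Step 9: exit scope (depth=1)
Step 10: declare e=(read b)=46 at depth 1
Visible at query point: a=37 b=46 c=38 d=37 e=46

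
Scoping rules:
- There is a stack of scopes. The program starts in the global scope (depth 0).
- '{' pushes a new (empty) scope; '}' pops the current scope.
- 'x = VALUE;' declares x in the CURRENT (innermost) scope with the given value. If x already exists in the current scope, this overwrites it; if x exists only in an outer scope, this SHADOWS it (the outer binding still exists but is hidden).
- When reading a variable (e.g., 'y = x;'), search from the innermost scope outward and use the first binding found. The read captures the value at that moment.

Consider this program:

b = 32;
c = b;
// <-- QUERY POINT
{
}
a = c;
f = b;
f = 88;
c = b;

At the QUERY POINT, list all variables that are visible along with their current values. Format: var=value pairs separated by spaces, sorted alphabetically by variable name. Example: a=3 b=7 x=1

Answer: b=32 c=32

Derivation:
Step 1: declare b=32 at depth 0
Step 2: declare c=(read b)=32 at depth 0
Visible at query point: b=32 c=32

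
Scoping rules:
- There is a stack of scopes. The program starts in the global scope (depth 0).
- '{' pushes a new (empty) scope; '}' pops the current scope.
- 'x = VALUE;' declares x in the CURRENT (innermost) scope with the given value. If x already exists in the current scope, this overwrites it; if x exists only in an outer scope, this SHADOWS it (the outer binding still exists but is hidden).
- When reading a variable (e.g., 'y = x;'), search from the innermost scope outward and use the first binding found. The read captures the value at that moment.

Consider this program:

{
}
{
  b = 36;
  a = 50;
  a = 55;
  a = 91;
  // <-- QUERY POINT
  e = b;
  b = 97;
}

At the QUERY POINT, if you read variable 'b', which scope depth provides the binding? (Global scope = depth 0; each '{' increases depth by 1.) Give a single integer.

Step 1: enter scope (depth=1)
Step 2: exit scope (depth=0)
Step 3: enter scope (depth=1)
Step 4: declare b=36 at depth 1
Step 5: declare a=50 at depth 1
Step 6: declare a=55 at depth 1
Step 7: declare a=91 at depth 1
Visible at query point: a=91 b=36

Answer: 1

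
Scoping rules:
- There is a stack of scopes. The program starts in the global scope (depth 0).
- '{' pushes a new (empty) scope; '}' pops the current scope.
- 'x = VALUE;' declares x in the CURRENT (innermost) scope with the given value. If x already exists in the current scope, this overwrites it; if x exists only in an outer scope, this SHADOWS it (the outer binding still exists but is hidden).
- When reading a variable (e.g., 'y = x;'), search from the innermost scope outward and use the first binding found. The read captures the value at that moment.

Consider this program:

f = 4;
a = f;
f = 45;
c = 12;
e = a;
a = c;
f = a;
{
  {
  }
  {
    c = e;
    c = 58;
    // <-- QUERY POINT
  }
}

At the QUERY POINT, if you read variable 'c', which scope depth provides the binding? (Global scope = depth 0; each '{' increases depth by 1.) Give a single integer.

Answer: 2

Derivation:
Step 1: declare f=4 at depth 0
Step 2: declare a=(read f)=4 at depth 0
Step 3: declare f=45 at depth 0
Step 4: declare c=12 at depth 0
Step 5: declare e=(read a)=4 at depth 0
Step 6: declare a=(read c)=12 at depth 0
Step 7: declare f=(read a)=12 at depth 0
Step 8: enter scope (depth=1)
Step 9: enter scope (depth=2)
Step 10: exit scope (depth=1)
Step 11: enter scope (depth=2)
Step 12: declare c=(read e)=4 at depth 2
Step 13: declare c=58 at depth 2
Visible at query point: a=12 c=58 e=4 f=12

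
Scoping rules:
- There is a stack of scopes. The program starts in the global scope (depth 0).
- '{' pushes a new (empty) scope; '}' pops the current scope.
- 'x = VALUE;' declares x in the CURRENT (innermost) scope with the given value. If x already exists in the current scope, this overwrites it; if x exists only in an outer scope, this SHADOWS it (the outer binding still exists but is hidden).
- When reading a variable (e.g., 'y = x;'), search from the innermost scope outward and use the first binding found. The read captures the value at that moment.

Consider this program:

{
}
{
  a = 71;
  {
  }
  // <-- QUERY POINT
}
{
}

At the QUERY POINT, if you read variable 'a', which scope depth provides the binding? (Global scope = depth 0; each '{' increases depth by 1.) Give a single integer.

Step 1: enter scope (depth=1)
Step 2: exit scope (depth=0)
Step 3: enter scope (depth=1)
Step 4: declare a=71 at depth 1
Step 5: enter scope (depth=2)
Step 6: exit scope (depth=1)
Visible at query point: a=71

Answer: 1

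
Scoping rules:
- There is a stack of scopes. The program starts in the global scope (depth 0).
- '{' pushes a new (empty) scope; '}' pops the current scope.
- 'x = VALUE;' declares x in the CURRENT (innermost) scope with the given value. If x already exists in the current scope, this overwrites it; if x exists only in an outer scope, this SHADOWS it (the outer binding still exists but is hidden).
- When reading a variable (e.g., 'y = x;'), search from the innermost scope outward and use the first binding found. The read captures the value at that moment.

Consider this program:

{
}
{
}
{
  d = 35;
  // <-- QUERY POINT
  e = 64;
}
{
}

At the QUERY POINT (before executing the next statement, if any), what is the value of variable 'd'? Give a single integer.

Answer: 35

Derivation:
Step 1: enter scope (depth=1)
Step 2: exit scope (depth=0)
Step 3: enter scope (depth=1)
Step 4: exit scope (depth=0)
Step 5: enter scope (depth=1)
Step 6: declare d=35 at depth 1
Visible at query point: d=35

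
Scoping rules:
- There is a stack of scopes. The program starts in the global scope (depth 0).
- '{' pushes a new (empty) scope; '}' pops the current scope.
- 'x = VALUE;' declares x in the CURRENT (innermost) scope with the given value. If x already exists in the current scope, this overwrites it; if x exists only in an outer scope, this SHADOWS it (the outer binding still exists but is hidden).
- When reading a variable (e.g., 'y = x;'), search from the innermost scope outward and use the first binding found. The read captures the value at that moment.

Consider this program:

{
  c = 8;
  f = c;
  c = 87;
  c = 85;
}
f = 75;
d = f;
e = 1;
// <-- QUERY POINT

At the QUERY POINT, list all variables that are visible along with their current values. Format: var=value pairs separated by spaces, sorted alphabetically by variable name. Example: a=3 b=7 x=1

Step 1: enter scope (depth=1)
Step 2: declare c=8 at depth 1
Step 3: declare f=(read c)=8 at depth 1
Step 4: declare c=87 at depth 1
Step 5: declare c=85 at depth 1
Step 6: exit scope (depth=0)
Step 7: declare f=75 at depth 0
Step 8: declare d=(read f)=75 at depth 0
Step 9: declare e=1 at depth 0
Visible at query point: d=75 e=1 f=75

Answer: d=75 e=1 f=75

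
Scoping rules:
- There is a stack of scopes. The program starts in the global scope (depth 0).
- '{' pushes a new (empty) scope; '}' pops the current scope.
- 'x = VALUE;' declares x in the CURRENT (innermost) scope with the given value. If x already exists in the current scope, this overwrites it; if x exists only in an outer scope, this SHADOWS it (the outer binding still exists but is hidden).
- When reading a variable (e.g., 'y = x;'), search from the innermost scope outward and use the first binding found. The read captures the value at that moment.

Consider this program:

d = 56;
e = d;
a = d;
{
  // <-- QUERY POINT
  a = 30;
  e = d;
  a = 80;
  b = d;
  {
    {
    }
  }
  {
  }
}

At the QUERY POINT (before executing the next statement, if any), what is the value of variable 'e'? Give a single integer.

Answer: 56

Derivation:
Step 1: declare d=56 at depth 0
Step 2: declare e=(read d)=56 at depth 0
Step 3: declare a=(read d)=56 at depth 0
Step 4: enter scope (depth=1)
Visible at query point: a=56 d=56 e=56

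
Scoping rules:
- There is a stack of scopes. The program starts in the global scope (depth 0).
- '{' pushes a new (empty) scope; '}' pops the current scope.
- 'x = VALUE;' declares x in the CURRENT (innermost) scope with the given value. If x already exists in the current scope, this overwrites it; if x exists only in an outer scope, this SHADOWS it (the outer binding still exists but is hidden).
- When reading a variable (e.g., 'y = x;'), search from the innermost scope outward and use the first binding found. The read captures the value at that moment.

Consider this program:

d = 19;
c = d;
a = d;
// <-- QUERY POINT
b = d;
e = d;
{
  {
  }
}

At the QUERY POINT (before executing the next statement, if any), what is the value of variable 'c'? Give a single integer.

Step 1: declare d=19 at depth 0
Step 2: declare c=(read d)=19 at depth 0
Step 3: declare a=(read d)=19 at depth 0
Visible at query point: a=19 c=19 d=19

Answer: 19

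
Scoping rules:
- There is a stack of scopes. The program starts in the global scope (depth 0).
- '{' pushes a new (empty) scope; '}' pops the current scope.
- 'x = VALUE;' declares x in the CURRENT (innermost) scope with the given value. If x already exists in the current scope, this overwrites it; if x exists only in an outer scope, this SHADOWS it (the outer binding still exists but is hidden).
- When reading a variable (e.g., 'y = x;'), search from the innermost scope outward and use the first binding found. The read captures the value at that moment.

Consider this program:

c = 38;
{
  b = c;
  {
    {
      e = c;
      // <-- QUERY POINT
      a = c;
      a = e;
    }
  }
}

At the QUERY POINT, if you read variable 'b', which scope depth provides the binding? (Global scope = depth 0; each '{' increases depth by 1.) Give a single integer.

Answer: 1

Derivation:
Step 1: declare c=38 at depth 0
Step 2: enter scope (depth=1)
Step 3: declare b=(read c)=38 at depth 1
Step 4: enter scope (depth=2)
Step 5: enter scope (depth=3)
Step 6: declare e=(read c)=38 at depth 3
Visible at query point: b=38 c=38 e=38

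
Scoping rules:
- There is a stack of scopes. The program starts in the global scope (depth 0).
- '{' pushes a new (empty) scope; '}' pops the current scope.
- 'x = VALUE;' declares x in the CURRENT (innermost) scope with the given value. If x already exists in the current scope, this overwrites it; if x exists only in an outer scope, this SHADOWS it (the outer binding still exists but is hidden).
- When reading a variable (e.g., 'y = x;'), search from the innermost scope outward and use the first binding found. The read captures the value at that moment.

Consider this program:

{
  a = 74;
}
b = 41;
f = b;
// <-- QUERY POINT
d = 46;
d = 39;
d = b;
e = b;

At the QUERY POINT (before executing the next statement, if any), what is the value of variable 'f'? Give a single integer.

Step 1: enter scope (depth=1)
Step 2: declare a=74 at depth 1
Step 3: exit scope (depth=0)
Step 4: declare b=41 at depth 0
Step 5: declare f=(read b)=41 at depth 0
Visible at query point: b=41 f=41

Answer: 41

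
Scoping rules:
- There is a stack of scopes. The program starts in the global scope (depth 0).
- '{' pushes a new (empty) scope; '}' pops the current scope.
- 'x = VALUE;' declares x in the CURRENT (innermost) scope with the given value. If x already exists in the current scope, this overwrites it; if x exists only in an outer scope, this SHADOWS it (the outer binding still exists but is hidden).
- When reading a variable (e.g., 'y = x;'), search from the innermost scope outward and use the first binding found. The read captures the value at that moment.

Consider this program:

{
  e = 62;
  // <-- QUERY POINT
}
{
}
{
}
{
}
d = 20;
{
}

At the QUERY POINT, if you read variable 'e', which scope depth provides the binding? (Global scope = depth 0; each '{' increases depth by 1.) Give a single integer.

Answer: 1

Derivation:
Step 1: enter scope (depth=1)
Step 2: declare e=62 at depth 1
Visible at query point: e=62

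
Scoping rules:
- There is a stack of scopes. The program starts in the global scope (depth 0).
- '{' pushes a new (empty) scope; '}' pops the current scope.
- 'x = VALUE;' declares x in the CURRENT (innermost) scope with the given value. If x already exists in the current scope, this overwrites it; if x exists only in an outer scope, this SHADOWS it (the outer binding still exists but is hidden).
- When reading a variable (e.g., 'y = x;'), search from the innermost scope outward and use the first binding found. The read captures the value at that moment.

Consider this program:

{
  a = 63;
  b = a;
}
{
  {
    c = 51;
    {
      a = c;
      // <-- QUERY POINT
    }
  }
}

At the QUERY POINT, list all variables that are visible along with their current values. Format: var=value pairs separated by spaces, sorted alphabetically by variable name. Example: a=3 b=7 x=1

Step 1: enter scope (depth=1)
Step 2: declare a=63 at depth 1
Step 3: declare b=(read a)=63 at depth 1
Step 4: exit scope (depth=0)
Step 5: enter scope (depth=1)
Step 6: enter scope (depth=2)
Step 7: declare c=51 at depth 2
Step 8: enter scope (depth=3)
Step 9: declare a=(read c)=51 at depth 3
Visible at query point: a=51 c=51

Answer: a=51 c=51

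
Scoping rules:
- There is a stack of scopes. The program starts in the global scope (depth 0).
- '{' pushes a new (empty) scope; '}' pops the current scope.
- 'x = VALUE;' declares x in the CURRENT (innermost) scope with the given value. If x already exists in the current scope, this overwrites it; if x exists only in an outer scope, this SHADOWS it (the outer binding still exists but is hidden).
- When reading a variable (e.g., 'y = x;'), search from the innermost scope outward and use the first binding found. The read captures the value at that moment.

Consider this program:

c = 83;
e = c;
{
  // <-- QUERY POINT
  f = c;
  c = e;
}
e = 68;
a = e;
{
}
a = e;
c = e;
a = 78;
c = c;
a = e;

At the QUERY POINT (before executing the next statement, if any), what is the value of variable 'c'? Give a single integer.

Answer: 83

Derivation:
Step 1: declare c=83 at depth 0
Step 2: declare e=(read c)=83 at depth 0
Step 3: enter scope (depth=1)
Visible at query point: c=83 e=83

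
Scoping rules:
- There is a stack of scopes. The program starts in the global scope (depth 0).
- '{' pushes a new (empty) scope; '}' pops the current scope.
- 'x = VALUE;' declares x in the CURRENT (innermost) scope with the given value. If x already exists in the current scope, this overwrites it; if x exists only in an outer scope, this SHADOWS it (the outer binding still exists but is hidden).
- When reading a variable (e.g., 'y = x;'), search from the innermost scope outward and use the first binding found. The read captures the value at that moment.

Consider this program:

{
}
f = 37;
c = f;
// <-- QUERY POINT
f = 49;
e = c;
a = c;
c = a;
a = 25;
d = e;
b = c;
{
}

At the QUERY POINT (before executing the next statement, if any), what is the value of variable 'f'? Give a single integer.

Step 1: enter scope (depth=1)
Step 2: exit scope (depth=0)
Step 3: declare f=37 at depth 0
Step 4: declare c=(read f)=37 at depth 0
Visible at query point: c=37 f=37

Answer: 37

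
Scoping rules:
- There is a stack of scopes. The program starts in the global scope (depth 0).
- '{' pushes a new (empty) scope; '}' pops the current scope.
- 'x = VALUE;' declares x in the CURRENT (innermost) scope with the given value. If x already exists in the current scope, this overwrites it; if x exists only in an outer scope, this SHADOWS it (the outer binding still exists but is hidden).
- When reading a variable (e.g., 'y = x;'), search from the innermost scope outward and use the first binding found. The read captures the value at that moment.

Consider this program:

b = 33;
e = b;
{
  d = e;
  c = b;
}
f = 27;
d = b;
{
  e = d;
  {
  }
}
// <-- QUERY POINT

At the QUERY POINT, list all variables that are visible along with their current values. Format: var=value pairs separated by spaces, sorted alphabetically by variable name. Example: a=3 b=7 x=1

Answer: b=33 d=33 e=33 f=27

Derivation:
Step 1: declare b=33 at depth 0
Step 2: declare e=(read b)=33 at depth 0
Step 3: enter scope (depth=1)
Step 4: declare d=(read e)=33 at depth 1
Step 5: declare c=(read b)=33 at depth 1
Step 6: exit scope (depth=0)
Step 7: declare f=27 at depth 0
Step 8: declare d=(read b)=33 at depth 0
Step 9: enter scope (depth=1)
Step 10: declare e=(read d)=33 at depth 1
Step 11: enter scope (depth=2)
Step 12: exit scope (depth=1)
Step 13: exit scope (depth=0)
Visible at query point: b=33 d=33 e=33 f=27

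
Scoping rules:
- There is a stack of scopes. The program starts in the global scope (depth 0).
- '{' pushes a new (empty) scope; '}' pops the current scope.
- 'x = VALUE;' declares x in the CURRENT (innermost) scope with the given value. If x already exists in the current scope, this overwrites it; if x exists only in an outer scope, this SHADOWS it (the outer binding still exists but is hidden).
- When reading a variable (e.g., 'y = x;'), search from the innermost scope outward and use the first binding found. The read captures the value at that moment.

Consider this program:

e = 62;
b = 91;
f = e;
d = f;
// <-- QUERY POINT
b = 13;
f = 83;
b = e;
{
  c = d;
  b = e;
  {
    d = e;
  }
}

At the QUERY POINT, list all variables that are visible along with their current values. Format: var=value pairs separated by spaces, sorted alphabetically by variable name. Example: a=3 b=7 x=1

Step 1: declare e=62 at depth 0
Step 2: declare b=91 at depth 0
Step 3: declare f=(read e)=62 at depth 0
Step 4: declare d=(read f)=62 at depth 0
Visible at query point: b=91 d=62 e=62 f=62

Answer: b=91 d=62 e=62 f=62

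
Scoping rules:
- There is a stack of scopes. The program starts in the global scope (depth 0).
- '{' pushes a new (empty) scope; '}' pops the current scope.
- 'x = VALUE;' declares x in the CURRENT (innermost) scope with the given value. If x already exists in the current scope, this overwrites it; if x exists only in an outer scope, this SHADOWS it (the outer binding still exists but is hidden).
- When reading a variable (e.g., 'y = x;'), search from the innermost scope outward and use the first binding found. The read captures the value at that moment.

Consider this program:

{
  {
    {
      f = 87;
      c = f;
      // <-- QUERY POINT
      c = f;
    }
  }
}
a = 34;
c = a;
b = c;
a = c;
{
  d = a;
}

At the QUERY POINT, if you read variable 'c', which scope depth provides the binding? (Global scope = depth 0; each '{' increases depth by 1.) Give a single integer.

Answer: 3

Derivation:
Step 1: enter scope (depth=1)
Step 2: enter scope (depth=2)
Step 3: enter scope (depth=3)
Step 4: declare f=87 at depth 3
Step 5: declare c=(read f)=87 at depth 3
Visible at query point: c=87 f=87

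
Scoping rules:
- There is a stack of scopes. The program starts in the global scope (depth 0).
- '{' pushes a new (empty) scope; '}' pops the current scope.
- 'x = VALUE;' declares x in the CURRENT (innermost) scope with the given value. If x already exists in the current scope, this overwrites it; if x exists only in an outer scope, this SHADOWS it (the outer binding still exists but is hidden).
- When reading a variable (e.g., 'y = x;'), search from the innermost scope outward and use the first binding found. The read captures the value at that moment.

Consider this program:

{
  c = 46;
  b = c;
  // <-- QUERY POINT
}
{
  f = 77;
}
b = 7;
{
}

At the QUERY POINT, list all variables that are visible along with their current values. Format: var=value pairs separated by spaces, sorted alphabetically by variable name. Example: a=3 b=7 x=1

Answer: b=46 c=46

Derivation:
Step 1: enter scope (depth=1)
Step 2: declare c=46 at depth 1
Step 3: declare b=(read c)=46 at depth 1
Visible at query point: b=46 c=46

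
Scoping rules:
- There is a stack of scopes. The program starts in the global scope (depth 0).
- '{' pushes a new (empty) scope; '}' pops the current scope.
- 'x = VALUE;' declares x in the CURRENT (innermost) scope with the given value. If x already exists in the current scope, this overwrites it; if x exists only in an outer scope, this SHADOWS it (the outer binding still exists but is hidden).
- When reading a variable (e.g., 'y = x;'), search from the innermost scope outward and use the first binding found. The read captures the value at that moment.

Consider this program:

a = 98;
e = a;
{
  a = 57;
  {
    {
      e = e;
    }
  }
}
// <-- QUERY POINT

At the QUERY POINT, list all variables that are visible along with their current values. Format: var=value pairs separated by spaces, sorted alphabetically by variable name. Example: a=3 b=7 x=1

Answer: a=98 e=98

Derivation:
Step 1: declare a=98 at depth 0
Step 2: declare e=(read a)=98 at depth 0
Step 3: enter scope (depth=1)
Step 4: declare a=57 at depth 1
Step 5: enter scope (depth=2)
Step 6: enter scope (depth=3)
Step 7: declare e=(read e)=98 at depth 3
Step 8: exit scope (depth=2)
Step 9: exit scope (depth=1)
Step 10: exit scope (depth=0)
Visible at query point: a=98 e=98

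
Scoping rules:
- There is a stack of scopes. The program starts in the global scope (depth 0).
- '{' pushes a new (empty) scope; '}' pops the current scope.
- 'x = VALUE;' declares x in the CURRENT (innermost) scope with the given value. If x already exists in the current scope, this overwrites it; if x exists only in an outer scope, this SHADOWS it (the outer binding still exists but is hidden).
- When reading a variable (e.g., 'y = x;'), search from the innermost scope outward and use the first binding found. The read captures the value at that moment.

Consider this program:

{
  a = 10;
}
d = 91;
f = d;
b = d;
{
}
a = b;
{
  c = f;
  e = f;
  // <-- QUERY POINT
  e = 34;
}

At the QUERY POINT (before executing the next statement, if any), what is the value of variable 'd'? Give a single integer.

Answer: 91

Derivation:
Step 1: enter scope (depth=1)
Step 2: declare a=10 at depth 1
Step 3: exit scope (depth=0)
Step 4: declare d=91 at depth 0
Step 5: declare f=(read d)=91 at depth 0
Step 6: declare b=(read d)=91 at depth 0
Step 7: enter scope (depth=1)
Step 8: exit scope (depth=0)
Step 9: declare a=(read b)=91 at depth 0
Step 10: enter scope (depth=1)
Step 11: declare c=(read f)=91 at depth 1
Step 12: declare e=(read f)=91 at depth 1
Visible at query point: a=91 b=91 c=91 d=91 e=91 f=91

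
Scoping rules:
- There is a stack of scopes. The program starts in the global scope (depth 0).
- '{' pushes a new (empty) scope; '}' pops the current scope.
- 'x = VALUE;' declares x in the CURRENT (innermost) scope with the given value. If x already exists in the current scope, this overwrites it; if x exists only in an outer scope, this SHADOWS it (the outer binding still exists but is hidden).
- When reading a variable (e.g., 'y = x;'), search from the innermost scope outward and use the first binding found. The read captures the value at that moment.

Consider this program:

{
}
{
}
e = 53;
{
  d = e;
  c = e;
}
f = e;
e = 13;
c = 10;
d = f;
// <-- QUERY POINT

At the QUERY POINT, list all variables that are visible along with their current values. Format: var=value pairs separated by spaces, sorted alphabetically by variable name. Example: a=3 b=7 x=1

Step 1: enter scope (depth=1)
Step 2: exit scope (depth=0)
Step 3: enter scope (depth=1)
Step 4: exit scope (depth=0)
Step 5: declare e=53 at depth 0
Step 6: enter scope (depth=1)
Step 7: declare d=(read e)=53 at depth 1
Step 8: declare c=(read e)=53 at depth 1
Step 9: exit scope (depth=0)
Step 10: declare f=(read e)=53 at depth 0
Step 11: declare e=13 at depth 0
Step 12: declare c=10 at depth 0
Step 13: declare d=(read f)=53 at depth 0
Visible at query point: c=10 d=53 e=13 f=53

Answer: c=10 d=53 e=13 f=53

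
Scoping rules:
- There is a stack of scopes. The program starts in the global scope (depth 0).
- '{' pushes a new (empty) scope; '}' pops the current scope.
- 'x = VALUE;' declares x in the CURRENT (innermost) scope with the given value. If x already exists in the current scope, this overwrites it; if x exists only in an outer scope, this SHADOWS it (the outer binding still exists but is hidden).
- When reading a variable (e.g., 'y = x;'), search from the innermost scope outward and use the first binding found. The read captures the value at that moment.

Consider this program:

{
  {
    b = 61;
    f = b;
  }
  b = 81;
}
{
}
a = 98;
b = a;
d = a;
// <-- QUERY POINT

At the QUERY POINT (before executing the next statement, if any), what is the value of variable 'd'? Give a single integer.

Step 1: enter scope (depth=1)
Step 2: enter scope (depth=2)
Step 3: declare b=61 at depth 2
Step 4: declare f=(read b)=61 at depth 2
Step 5: exit scope (depth=1)
Step 6: declare b=81 at depth 1
Step 7: exit scope (depth=0)
Step 8: enter scope (depth=1)
Step 9: exit scope (depth=0)
Step 10: declare a=98 at depth 0
Step 11: declare b=(read a)=98 at depth 0
Step 12: declare d=(read a)=98 at depth 0
Visible at query point: a=98 b=98 d=98

Answer: 98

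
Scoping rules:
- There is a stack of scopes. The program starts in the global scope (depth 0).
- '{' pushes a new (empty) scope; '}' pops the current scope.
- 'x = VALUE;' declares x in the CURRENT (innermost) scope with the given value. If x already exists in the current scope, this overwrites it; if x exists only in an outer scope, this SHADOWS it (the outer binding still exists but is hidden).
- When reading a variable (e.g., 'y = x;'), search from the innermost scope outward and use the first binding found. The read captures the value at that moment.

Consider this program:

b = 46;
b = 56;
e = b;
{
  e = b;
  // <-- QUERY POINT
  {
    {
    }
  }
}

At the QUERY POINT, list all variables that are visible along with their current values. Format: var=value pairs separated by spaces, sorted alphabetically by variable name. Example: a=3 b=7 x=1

Step 1: declare b=46 at depth 0
Step 2: declare b=56 at depth 0
Step 3: declare e=(read b)=56 at depth 0
Step 4: enter scope (depth=1)
Step 5: declare e=(read b)=56 at depth 1
Visible at query point: b=56 e=56

Answer: b=56 e=56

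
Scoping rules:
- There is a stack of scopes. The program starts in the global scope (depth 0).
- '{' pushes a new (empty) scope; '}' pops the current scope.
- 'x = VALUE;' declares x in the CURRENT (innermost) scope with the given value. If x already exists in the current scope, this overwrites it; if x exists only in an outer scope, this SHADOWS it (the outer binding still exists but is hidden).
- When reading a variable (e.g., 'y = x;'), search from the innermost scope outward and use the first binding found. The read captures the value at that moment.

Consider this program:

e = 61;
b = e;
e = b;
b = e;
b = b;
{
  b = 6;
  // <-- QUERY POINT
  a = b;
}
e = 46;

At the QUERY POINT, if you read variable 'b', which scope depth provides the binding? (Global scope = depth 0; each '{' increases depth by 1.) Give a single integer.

Step 1: declare e=61 at depth 0
Step 2: declare b=(read e)=61 at depth 0
Step 3: declare e=(read b)=61 at depth 0
Step 4: declare b=(read e)=61 at depth 0
Step 5: declare b=(read b)=61 at depth 0
Step 6: enter scope (depth=1)
Step 7: declare b=6 at depth 1
Visible at query point: b=6 e=61

Answer: 1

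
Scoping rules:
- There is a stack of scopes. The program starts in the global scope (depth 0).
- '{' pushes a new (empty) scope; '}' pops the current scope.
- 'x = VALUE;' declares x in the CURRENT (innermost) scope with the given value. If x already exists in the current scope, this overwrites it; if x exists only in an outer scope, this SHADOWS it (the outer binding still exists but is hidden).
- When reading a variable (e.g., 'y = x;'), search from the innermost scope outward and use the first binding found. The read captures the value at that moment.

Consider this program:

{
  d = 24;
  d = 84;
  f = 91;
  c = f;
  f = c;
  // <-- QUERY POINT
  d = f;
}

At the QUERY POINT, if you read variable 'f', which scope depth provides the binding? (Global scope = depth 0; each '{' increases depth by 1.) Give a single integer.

Step 1: enter scope (depth=1)
Step 2: declare d=24 at depth 1
Step 3: declare d=84 at depth 1
Step 4: declare f=91 at depth 1
Step 5: declare c=(read f)=91 at depth 1
Step 6: declare f=(read c)=91 at depth 1
Visible at query point: c=91 d=84 f=91

Answer: 1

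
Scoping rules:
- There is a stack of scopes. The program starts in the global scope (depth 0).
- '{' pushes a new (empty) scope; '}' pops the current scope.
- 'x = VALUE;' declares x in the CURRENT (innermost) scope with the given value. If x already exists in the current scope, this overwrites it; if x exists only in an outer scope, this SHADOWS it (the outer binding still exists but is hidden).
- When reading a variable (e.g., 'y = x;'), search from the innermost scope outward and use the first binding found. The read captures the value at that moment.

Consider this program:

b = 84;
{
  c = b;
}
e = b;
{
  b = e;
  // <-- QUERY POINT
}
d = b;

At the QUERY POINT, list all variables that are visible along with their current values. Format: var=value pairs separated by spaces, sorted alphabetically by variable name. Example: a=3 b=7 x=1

Step 1: declare b=84 at depth 0
Step 2: enter scope (depth=1)
Step 3: declare c=(read b)=84 at depth 1
Step 4: exit scope (depth=0)
Step 5: declare e=(read b)=84 at depth 0
Step 6: enter scope (depth=1)
Step 7: declare b=(read e)=84 at depth 1
Visible at query point: b=84 e=84

Answer: b=84 e=84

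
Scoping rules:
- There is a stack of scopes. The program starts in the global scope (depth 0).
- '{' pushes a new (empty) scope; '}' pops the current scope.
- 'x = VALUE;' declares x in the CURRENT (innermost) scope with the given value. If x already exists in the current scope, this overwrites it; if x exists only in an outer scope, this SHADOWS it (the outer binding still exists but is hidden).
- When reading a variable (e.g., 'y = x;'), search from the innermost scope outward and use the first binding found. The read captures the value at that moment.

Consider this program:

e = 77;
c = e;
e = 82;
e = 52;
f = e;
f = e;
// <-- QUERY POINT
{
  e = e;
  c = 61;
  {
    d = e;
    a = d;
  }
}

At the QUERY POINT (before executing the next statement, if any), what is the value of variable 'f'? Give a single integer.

Step 1: declare e=77 at depth 0
Step 2: declare c=(read e)=77 at depth 0
Step 3: declare e=82 at depth 0
Step 4: declare e=52 at depth 0
Step 5: declare f=(read e)=52 at depth 0
Step 6: declare f=(read e)=52 at depth 0
Visible at query point: c=77 e=52 f=52

Answer: 52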